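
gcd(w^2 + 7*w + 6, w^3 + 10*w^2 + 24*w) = w + 6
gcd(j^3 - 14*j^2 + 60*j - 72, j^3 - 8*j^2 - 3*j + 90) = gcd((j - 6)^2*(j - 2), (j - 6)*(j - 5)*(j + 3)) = j - 6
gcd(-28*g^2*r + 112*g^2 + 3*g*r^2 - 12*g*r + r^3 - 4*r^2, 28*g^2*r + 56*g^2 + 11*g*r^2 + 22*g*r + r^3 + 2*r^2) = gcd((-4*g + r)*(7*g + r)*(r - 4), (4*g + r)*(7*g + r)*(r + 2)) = 7*g + r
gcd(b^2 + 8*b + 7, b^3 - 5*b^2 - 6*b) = b + 1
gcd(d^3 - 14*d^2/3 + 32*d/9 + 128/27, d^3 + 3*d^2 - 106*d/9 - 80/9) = d^2 - 2*d - 16/9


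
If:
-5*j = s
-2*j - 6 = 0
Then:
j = -3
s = 15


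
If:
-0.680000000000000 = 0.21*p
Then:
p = -3.24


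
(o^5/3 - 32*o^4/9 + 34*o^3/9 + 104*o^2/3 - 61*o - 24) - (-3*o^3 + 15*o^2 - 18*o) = o^5/3 - 32*o^4/9 + 61*o^3/9 + 59*o^2/3 - 43*o - 24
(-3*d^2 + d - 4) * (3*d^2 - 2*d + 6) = -9*d^4 + 9*d^3 - 32*d^2 + 14*d - 24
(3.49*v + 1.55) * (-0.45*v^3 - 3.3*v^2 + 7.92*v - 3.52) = -1.5705*v^4 - 12.2145*v^3 + 22.5258*v^2 - 0.00880000000000081*v - 5.456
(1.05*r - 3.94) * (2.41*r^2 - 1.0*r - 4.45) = 2.5305*r^3 - 10.5454*r^2 - 0.7325*r + 17.533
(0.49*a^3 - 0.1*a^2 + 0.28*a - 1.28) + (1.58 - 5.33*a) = 0.49*a^3 - 0.1*a^2 - 5.05*a + 0.3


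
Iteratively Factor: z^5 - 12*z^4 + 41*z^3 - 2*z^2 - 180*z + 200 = (z - 2)*(z^4 - 10*z^3 + 21*z^2 + 40*z - 100) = (z - 2)*(z + 2)*(z^3 - 12*z^2 + 45*z - 50) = (z - 2)^2*(z + 2)*(z^2 - 10*z + 25) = (z - 5)*(z - 2)^2*(z + 2)*(z - 5)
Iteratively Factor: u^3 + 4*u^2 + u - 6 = (u + 2)*(u^2 + 2*u - 3) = (u - 1)*(u + 2)*(u + 3)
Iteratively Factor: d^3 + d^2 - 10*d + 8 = (d - 1)*(d^2 + 2*d - 8) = (d - 1)*(d + 4)*(d - 2)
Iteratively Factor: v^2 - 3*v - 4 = (v - 4)*(v + 1)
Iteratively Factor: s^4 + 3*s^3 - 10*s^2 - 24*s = (s)*(s^3 + 3*s^2 - 10*s - 24) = s*(s + 2)*(s^2 + s - 12) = s*(s - 3)*(s + 2)*(s + 4)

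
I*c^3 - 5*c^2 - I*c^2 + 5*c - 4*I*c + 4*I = (c + I)*(c + 4*I)*(I*c - I)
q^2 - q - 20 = (q - 5)*(q + 4)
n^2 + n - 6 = (n - 2)*(n + 3)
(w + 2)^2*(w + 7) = w^3 + 11*w^2 + 32*w + 28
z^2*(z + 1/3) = z^3 + z^2/3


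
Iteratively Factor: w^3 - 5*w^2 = (w)*(w^2 - 5*w) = w^2*(w - 5)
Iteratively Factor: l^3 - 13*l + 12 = (l + 4)*(l^2 - 4*l + 3) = (l - 1)*(l + 4)*(l - 3)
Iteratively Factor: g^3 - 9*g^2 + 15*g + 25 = (g - 5)*(g^2 - 4*g - 5) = (g - 5)*(g + 1)*(g - 5)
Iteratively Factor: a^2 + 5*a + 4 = (a + 1)*(a + 4)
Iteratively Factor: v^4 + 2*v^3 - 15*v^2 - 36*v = (v)*(v^3 + 2*v^2 - 15*v - 36) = v*(v + 3)*(v^2 - v - 12) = v*(v + 3)^2*(v - 4)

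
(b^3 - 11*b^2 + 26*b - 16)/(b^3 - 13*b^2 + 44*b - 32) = (b - 2)/(b - 4)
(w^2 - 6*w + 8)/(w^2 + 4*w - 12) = (w - 4)/(w + 6)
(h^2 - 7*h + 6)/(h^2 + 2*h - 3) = (h - 6)/(h + 3)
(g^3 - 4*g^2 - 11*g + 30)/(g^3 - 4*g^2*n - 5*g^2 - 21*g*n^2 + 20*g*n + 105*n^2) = (g^2 + g - 6)/(g^2 - 4*g*n - 21*n^2)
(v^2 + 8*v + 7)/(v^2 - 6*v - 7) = (v + 7)/(v - 7)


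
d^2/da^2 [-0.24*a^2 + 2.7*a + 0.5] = -0.480000000000000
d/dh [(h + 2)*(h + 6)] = 2*h + 8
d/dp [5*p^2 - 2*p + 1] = 10*p - 2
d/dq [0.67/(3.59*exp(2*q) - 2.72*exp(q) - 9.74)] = (1.8224 - 4.8106*exp(q))*exp(q)/(-3.59*exp(2*q) + 2.72*exp(q) + 9.74)^2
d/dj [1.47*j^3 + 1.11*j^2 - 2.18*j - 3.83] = 4.41*j^2 + 2.22*j - 2.18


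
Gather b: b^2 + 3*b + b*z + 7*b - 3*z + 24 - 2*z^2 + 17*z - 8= b^2 + b*(z + 10) - 2*z^2 + 14*z + 16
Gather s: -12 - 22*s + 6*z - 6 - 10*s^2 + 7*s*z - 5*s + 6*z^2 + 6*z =-10*s^2 + s*(7*z - 27) + 6*z^2 + 12*z - 18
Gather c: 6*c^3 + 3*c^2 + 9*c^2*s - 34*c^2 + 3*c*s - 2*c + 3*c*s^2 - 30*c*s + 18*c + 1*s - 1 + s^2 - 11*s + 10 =6*c^3 + c^2*(9*s - 31) + c*(3*s^2 - 27*s + 16) + s^2 - 10*s + 9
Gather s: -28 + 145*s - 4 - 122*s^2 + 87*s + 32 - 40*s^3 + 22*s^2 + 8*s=-40*s^3 - 100*s^2 + 240*s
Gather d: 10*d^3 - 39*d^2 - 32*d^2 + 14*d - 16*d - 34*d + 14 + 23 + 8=10*d^3 - 71*d^2 - 36*d + 45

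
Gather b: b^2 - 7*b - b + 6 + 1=b^2 - 8*b + 7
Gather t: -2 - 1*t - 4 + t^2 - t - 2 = t^2 - 2*t - 8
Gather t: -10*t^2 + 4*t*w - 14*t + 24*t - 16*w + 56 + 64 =-10*t^2 + t*(4*w + 10) - 16*w + 120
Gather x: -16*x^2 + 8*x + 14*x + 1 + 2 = -16*x^2 + 22*x + 3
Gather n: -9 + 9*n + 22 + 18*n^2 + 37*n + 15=18*n^2 + 46*n + 28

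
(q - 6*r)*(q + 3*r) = q^2 - 3*q*r - 18*r^2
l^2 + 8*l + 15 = (l + 3)*(l + 5)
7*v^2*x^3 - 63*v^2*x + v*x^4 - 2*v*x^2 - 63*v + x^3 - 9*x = (7*v + x)*(x - 3)*(x + 3)*(v*x + 1)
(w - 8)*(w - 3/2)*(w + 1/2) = w^3 - 9*w^2 + 29*w/4 + 6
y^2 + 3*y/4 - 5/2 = (y - 5/4)*(y + 2)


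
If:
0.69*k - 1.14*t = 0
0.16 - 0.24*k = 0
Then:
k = 0.67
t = 0.40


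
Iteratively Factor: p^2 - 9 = (p - 3)*(p + 3)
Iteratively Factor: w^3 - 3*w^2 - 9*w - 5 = (w - 5)*(w^2 + 2*w + 1) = (w - 5)*(w + 1)*(w + 1)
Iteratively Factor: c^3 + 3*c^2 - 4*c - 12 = (c + 3)*(c^2 - 4) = (c + 2)*(c + 3)*(c - 2)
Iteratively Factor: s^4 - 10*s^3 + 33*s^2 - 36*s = (s - 3)*(s^3 - 7*s^2 + 12*s) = (s - 4)*(s - 3)*(s^2 - 3*s) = (s - 4)*(s - 3)^2*(s)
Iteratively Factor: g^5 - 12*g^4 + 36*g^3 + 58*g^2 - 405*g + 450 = (g - 5)*(g^4 - 7*g^3 + g^2 + 63*g - 90) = (g - 5)*(g + 3)*(g^3 - 10*g^2 + 31*g - 30) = (g - 5)*(g - 3)*(g + 3)*(g^2 - 7*g + 10) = (g - 5)*(g - 3)*(g - 2)*(g + 3)*(g - 5)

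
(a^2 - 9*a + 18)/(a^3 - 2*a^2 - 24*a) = (a - 3)/(a*(a + 4))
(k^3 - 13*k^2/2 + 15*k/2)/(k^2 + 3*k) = (2*k^2 - 13*k + 15)/(2*(k + 3))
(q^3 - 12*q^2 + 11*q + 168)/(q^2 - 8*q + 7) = (q^2 - 5*q - 24)/(q - 1)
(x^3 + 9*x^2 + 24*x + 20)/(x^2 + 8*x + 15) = (x^2 + 4*x + 4)/(x + 3)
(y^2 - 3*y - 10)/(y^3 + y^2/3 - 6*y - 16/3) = 3*(y - 5)/(3*y^2 - 5*y - 8)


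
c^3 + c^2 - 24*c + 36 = (c - 3)*(c - 2)*(c + 6)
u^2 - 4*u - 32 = (u - 8)*(u + 4)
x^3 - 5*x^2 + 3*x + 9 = (x - 3)^2*(x + 1)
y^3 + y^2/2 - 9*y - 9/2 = (y - 3)*(y + 1/2)*(y + 3)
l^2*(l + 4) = l^3 + 4*l^2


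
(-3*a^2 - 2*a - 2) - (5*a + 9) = -3*a^2 - 7*a - 11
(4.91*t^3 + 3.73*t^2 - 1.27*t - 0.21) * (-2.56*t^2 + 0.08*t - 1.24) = -12.5696*t^5 - 9.156*t^4 - 2.5388*t^3 - 4.1892*t^2 + 1.558*t + 0.2604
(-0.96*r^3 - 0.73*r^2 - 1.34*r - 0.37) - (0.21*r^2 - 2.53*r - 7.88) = -0.96*r^3 - 0.94*r^2 + 1.19*r + 7.51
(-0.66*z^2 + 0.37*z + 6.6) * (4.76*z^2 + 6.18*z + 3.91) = -3.1416*z^4 - 2.3176*z^3 + 31.122*z^2 + 42.2347*z + 25.806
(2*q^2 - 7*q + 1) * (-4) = -8*q^2 + 28*q - 4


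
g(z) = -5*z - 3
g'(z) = -5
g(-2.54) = 9.70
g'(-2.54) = -5.00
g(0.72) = -6.60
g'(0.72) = -5.00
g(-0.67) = 0.35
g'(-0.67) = -5.00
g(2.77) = -16.85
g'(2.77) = -5.00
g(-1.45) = 4.25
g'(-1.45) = -5.00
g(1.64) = -11.20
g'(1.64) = -5.00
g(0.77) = -6.85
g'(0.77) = -5.00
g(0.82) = -7.10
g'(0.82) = -5.00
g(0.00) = -3.00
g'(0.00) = -5.00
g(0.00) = -3.00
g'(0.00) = -5.00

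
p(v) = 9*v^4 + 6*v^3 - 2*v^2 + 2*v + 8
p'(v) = 36*v^3 + 18*v^2 - 4*v + 2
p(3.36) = 1366.83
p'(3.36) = 1557.36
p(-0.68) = 5.75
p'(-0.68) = 1.72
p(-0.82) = 5.78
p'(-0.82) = -2.47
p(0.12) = 8.22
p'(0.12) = 1.84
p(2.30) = 326.88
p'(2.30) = 526.03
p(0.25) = 8.50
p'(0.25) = 2.69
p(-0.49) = 6.35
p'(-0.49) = 4.05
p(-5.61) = 7788.92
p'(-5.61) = -5765.17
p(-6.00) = 10292.00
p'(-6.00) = -7102.00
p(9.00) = 63287.00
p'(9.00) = 27668.00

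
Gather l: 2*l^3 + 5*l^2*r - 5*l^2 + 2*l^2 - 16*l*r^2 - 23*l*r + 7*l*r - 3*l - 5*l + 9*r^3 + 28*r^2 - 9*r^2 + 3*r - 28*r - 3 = 2*l^3 + l^2*(5*r - 3) + l*(-16*r^2 - 16*r - 8) + 9*r^3 + 19*r^2 - 25*r - 3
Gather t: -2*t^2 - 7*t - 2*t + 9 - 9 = -2*t^2 - 9*t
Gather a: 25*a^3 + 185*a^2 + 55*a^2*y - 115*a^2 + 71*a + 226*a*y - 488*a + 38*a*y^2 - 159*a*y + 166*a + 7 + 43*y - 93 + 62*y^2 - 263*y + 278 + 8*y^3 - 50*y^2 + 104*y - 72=25*a^3 + a^2*(55*y + 70) + a*(38*y^2 + 67*y - 251) + 8*y^3 + 12*y^2 - 116*y + 120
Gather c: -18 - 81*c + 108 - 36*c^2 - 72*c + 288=-36*c^2 - 153*c + 378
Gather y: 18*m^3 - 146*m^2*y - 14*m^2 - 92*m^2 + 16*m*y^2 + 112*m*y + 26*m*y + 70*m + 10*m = 18*m^3 - 106*m^2 + 16*m*y^2 + 80*m + y*(-146*m^2 + 138*m)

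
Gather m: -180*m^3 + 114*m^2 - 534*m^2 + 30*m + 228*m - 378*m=-180*m^3 - 420*m^2 - 120*m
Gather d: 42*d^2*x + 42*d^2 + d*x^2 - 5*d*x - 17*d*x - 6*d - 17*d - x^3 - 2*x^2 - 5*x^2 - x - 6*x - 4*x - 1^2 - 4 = d^2*(42*x + 42) + d*(x^2 - 22*x - 23) - x^3 - 7*x^2 - 11*x - 5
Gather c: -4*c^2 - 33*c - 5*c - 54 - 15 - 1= -4*c^2 - 38*c - 70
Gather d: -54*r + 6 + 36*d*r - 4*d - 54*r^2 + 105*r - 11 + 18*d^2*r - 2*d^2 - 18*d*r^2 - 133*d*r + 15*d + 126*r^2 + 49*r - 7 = d^2*(18*r - 2) + d*(-18*r^2 - 97*r + 11) + 72*r^2 + 100*r - 12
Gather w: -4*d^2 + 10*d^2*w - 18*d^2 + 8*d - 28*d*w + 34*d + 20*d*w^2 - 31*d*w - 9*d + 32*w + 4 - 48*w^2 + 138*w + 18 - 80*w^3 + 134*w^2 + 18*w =-22*d^2 + 33*d - 80*w^3 + w^2*(20*d + 86) + w*(10*d^2 - 59*d + 188) + 22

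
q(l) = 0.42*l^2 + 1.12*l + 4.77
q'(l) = 0.84*l + 1.12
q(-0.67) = 4.21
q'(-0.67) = 0.56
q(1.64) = 7.74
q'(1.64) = 2.50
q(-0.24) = 4.53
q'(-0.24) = 0.92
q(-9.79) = 34.06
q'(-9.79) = -7.10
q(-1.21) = 4.03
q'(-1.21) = 0.10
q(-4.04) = 7.10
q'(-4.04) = -2.27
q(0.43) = 5.33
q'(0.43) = 1.48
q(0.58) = 5.56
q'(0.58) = 1.61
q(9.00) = 48.87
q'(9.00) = 8.68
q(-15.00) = 82.47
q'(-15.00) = -11.48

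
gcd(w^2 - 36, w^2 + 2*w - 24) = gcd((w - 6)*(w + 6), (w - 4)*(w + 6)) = w + 6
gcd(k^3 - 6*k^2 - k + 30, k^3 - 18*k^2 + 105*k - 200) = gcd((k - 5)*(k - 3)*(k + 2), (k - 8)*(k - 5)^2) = k - 5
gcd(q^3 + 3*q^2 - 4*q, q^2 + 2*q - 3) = q - 1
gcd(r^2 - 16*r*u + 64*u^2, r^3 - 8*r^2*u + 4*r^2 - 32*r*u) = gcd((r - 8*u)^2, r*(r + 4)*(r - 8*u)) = r - 8*u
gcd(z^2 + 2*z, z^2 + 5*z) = z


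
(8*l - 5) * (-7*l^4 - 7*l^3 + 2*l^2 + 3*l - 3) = -56*l^5 - 21*l^4 + 51*l^3 + 14*l^2 - 39*l + 15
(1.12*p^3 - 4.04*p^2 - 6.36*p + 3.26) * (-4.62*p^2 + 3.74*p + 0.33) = -5.1744*p^5 + 22.8536*p^4 + 14.6432*p^3 - 40.1808*p^2 + 10.0936*p + 1.0758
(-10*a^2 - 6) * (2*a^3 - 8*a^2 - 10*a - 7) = -20*a^5 + 80*a^4 + 88*a^3 + 118*a^2 + 60*a + 42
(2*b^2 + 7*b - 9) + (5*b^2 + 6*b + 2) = 7*b^2 + 13*b - 7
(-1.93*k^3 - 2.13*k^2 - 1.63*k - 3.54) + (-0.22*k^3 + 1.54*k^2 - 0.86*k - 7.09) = -2.15*k^3 - 0.59*k^2 - 2.49*k - 10.63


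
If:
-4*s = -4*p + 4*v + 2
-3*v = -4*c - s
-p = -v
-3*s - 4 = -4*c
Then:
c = 5/8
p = 2/3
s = -1/2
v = 2/3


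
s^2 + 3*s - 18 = (s - 3)*(s + 6)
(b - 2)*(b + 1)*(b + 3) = b^3 + 2*b^2 - 5*b - 6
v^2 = v^2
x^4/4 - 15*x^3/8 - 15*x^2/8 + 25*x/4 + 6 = (x/4 + 1/4)*(x - 8)*(x - 2)*(x + 3/2)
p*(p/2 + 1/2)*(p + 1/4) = p^3/2 + 5*p^2/8 + p/8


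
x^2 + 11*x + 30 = (x + 5)*(x + 6)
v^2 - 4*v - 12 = (v - 6)*(v + 2)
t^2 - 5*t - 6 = (t - 6)*(t + 1)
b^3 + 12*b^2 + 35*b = b*(b + 5)*(b + 7)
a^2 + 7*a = a*(a + 7)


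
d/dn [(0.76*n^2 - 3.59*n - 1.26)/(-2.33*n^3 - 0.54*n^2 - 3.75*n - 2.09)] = (1.7708*n^4 - 16.7294*n^3 - 13.596*n^2 - 4.5376*n + 2.7781)/(5.4289*n^6 + 2.5164*n^5 + 17.7666*n^4 + 13.7894*n^3 + 16.3197*n^2 + 15.675*n + 4.3681)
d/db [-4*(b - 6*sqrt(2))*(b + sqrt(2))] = -8*b + 20*sqrt(2)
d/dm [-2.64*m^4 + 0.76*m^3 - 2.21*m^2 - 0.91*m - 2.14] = -10.56*m^3 + 2.28*m^2 - 4.42*m - 0.91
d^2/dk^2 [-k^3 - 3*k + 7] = -6*k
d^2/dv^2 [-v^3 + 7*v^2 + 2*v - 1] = 14 - 6*v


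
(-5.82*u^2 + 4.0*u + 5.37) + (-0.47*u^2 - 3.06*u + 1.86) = -6.29*u^2 + 0.94*u + 7.23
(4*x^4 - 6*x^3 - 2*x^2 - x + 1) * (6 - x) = -4*x^5 + 30*x^4 - 34*x^3 - 11*x^2 - 7*x + 6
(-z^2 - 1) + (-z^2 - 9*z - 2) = -2*z^2 - 9*z - 3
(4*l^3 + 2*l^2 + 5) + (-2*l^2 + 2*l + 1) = 4*l^3 + 2*l + 6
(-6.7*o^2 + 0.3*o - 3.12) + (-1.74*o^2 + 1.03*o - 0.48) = -8.44*o^2 + 1.33*o - 3.6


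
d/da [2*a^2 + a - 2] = 4*a + 1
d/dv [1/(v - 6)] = -1/(v - 6)^2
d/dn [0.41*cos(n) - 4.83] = -0.41*sin(n)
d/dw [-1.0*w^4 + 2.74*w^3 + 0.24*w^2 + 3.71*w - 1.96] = -4.0*w^3 + 8.22*w^2 + 0.48*w + 3.71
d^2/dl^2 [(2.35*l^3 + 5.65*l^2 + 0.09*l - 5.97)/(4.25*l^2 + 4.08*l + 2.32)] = (5.6843418860808e-14*l^5 - 160.79467*l^3 - 847.78779*l^2 - 550.55136*l - 21.912304)/(76.765625*l^6 + 221.085*l^5 + 337.9566*l^4 + 309.290112*l^3 + 184.484544*l^2 + 65.880576*l + 12.487168)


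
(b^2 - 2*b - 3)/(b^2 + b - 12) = (b + 1)/(b + 4)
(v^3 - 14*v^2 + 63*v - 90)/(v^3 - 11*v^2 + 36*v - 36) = (v - 5)/(v - 2)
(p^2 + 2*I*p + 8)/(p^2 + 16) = (p - 2*I)/(p - 4*I)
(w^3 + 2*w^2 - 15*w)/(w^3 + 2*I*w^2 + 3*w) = (w^2 + 2*w - 15)/(w^2 + 2*I*w + 3)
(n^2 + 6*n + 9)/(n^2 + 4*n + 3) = (n + 3)/(n + 1)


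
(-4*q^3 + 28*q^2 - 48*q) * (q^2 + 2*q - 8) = -4*q^5 + 20*q^4 + 40*q^3 - 320*q^2 + 384*q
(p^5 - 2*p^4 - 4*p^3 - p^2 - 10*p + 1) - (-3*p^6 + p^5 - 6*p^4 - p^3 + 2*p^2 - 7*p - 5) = 3*p^6 + 4*p^4 - 3*p^3 - 3*p^2 - 3*p + 6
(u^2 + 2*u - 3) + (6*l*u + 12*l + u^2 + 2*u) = 6*l*u + 12*l + 2*u^2 + 4*u - 3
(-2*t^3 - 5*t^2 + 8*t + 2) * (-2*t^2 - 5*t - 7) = 4*t^5 + 20*t^4 + 23*t^3 - 9*t^2 - 66*t - 14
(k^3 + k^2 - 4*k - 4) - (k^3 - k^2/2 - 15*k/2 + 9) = 3*k^2/2 + 7*k/2 - 13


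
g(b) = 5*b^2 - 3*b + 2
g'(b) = 10*b - 3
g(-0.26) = 3.12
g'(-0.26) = -5.60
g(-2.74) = 47.76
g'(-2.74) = -30.40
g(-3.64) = 79.17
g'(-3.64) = -39.40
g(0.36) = 1.57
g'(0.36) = 0.60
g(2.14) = 18.48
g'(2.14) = 18.40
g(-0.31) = 3.41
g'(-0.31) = -6.10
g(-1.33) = 14.83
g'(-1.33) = -16.30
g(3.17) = 42.73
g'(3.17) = 28.70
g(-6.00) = 200.00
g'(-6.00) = -63.00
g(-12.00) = 758.00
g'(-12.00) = -123.00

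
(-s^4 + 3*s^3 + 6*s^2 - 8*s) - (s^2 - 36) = -s^4 + 3*s^3 + 5*s^2 - 8*s + 36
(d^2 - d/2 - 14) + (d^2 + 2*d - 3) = 2*d^2 + 3*d/2 - 17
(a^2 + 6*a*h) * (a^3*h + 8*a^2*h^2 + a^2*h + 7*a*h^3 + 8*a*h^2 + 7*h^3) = a^5*h + 14*a^4*h^2 + a^4*h + 55*a^3*h^3 + 14*a^3*h^2 + 42*a^2*h^4 + 55*a^2*h^3 + 42*a*h^4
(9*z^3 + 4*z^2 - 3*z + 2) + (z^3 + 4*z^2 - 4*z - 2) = 10*z^3 + 8*z^2 - 7*z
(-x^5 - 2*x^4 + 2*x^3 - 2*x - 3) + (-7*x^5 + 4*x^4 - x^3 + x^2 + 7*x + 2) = -8*x^5 + 2*x^4 + x^3 + x^2 + 5*x - 1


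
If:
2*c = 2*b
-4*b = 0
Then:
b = 0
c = 0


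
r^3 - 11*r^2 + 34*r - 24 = (r - 6)*(r - 4)*(r - 1)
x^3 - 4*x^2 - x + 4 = (x - 4)*(x - 1)*(x + 1)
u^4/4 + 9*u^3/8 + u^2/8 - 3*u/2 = u*(u/4 + 1)*(u - 1)*(u + 3/2)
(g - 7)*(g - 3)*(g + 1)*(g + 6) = g^4 - 3*g^3 - 43*g^2 + 87*g + 126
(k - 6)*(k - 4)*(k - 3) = k^3 - 13*k^2 + 54*k - 72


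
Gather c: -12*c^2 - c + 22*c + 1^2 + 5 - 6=-12*c^2 + 21*c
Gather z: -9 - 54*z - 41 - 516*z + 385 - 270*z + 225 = 560 - 840*z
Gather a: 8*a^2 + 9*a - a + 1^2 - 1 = 8*a^2 + 8*a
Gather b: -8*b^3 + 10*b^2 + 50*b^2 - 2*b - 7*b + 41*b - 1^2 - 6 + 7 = -8*b^3 + 60*b^2 + 32*b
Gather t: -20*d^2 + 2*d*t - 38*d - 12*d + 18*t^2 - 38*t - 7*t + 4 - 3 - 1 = -20*d^2 - 50*d + 18*t^2 + t*(2*d - 45)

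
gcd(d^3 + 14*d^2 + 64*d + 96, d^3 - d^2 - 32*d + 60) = d + 6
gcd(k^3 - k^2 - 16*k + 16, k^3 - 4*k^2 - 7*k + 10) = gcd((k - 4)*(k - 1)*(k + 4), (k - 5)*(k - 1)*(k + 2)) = k - 1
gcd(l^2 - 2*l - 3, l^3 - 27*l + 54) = l - 3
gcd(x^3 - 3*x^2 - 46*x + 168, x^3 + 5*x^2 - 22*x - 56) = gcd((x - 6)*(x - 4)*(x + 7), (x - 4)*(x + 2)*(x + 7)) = x^2 + 3*x - 28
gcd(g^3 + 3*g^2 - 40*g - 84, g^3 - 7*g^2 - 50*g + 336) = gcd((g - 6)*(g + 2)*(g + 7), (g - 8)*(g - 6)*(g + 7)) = g^2 + g - 42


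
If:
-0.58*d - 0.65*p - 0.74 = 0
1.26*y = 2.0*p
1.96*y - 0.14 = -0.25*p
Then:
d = -1.32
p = 0.04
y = 0.07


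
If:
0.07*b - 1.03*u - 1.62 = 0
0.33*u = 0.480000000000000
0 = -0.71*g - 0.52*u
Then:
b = 44.55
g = -1.07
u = 1.45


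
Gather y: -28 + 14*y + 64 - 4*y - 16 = 10*y + 20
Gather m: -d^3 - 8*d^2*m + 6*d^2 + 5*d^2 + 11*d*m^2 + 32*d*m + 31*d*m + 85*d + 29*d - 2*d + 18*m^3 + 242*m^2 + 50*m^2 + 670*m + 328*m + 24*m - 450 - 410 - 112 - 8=-d^3 + 11*d^2 + 112*d + 18*m^3 + m^2*(11*d + 292) + m*(-8*d^2 + 63*d + 1022) - 980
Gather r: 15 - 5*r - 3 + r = 12 - 4*r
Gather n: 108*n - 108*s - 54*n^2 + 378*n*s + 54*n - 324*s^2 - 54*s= -54*n^2 + n*(378*s + 162) - 324*s^2 - 162*s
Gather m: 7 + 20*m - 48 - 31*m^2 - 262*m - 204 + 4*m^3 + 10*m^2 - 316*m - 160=4*m^3 - 21*m^2 - 558*m - 405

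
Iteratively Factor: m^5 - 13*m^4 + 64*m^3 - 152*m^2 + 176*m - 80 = (m - 2)*(m^4 - 11*m^3 + 42*m^2 - 68*m + 40) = (m - 2)^2*(m^3 - 9*m^2 + 24*m - 20) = (m - 2)^3*(m^2 - 7*m + 10) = (m - 5)*(m - 2)^3*(m - 2)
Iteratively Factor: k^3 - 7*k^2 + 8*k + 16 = (k - 4)*(k^2 - 3*k - 4) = (k - 4)*(k + 1)*(k - 4)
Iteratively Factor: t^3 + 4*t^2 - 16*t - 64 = (t - 4)*(t^2 + 8*t + 16) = (t - 4)*(t + 4)*(t + 4)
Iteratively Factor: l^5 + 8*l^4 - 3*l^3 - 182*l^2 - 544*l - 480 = (l + 3)*(l^4 + 5*l^3 - 18*l^2 - 128*l - 160) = (l - 5)*(l + 3)*(l^3 + 10*l^2 + 32*l + 32) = (l - 5)*(l + 2)*(l + 3)*(l^2 + 8*l + 16) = (l - 5)*(l + 2)*(l + 3)*(l + 4)*(l + 4)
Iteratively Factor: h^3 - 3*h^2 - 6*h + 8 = (h - 1)*(h^2 - 2*h - 8) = (h - 4)*(h - 1)*(h + 2)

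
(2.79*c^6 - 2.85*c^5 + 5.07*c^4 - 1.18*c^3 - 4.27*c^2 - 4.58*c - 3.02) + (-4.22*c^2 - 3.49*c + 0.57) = 2.79*c^6 - 2.85*c^5 + 5.07*c^4 - 1.18*c^3 - 8.49*c^2 - 8.07*c - 2.45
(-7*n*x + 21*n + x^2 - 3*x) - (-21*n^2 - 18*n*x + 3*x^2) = 21*n^2 + 11*n*x + 21*n - 2*x^2 - 3*x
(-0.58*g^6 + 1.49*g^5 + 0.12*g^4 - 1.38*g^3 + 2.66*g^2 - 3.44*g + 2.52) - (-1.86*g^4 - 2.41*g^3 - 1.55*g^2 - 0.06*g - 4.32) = -0.58*g^6 + 1.49*g^5 + 1.98*g^4 + 1.03*g^3 + 4.21*g^2 - 3.38*g + 6.84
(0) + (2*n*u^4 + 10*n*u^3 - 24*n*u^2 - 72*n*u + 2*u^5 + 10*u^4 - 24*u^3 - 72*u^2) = 2*n*u^4 + 10*n*u^3 - 24*n*u^2 - 72*n*u + 2*u^5 + 10*u^4 - 24*u^3 - 72*u^2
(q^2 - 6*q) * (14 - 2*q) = -2*q^3 + 26*q^2 - 84*q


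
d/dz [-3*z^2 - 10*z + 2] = -6*z - 10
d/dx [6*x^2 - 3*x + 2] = 12*x - 3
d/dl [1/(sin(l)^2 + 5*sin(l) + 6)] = -(2*sin(l) + 5)*cos(l)/(sin(l)^2 + 5*sin(l) + 6)^2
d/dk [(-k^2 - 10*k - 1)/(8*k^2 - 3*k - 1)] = (83*k^2 + 18*k + 7)/(64*k^4 - 48*k^3 - 7*k^2 + 6*k + 1)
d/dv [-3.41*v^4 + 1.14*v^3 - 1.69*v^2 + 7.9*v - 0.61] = -13.64*v^3 + 3.42*v^2 - 3.38*v + 7.9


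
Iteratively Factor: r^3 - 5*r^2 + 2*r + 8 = (r - 2)*(r^2 - 3*r - 4) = (r - 2)*(r + 1)*(r - 4)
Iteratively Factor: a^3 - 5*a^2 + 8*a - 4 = (a - 1)*(a^2 - 4*a + 4) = (a - 2)*(a - 1)*(a - 2)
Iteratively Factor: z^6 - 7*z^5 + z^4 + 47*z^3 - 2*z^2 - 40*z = (z)*(z^5 - 7*z^4 + z^3 + 47*z^2 - 2*z - 40) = z*(z - 1)*(z^4 - 6*z^3 - 5*z^2 + 42*z + 40) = z*(z - 4)*(z - 1)*(z^3 - 2*z^2 - 13*z - 10) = z*(z - 4)*(z - 1)*(z + 2)*(z^2 - 4*z - 5) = z*(z - 5)*(z - 4)*(z - 1)*(z + 2)*(z + 1)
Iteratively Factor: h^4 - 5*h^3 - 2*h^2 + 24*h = (h + 2)*(h^3 - 7*h^2 + 12*h) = (h - 3)*(h + 2)*(h^2 - 4*h) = (h - 4)*(h - 3)*(h + 2)*(h)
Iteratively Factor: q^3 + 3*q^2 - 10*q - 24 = (q + 4)*(q^2 - q - 6) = (q + 2)*(q + 4)*(q - 3)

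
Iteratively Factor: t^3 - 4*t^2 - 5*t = (t - 5)*(t^2 + t) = t*(t - 5)*(t + 1)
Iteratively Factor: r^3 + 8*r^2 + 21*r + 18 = (r + 3)*(r^2 + 5*r + 6) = (r + 2)*(r + 3)*(r + 3)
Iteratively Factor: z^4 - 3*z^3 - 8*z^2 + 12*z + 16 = (z + 1)*(z^3 - 4*z^2 - 4*z + 16) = (z - 2)*(z + 1)*(z^2 - 2*z - 8) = (z - 4)*(z - 2)*(z + 1)*(z + 2)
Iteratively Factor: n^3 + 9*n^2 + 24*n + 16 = (n + 1)*(n^2 + 8*n + 16) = (n + 1)*(n + 4)*(n + 4)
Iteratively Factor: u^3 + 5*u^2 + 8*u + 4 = (u + 2)*(u^2 + 3*u + 2) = (u + 1)*(u + 2)*(u + 2)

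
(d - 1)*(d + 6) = d^2 + 5*d - 6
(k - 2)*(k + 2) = k^2 - 4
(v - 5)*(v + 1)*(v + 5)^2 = v^4 + 6*v^3 - 20*v^2 - 150*v - 125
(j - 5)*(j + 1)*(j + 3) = j^3 - j^2 - 17*j - 15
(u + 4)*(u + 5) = u^2 + 9*u + 20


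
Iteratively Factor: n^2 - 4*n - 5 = (n - 5)*(n + 1)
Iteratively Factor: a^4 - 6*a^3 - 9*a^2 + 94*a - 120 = (a + 4)*(a^3 - 10*a^2 + 31*a - 30) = (a - 5)*(a + 4)*(a^2 - 5*a + 6) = (a - 5)*(a - 3)*(a + 4)*(a - 2)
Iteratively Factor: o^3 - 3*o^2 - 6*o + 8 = (o + 2)*(o^2 - 5*o + 4) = (o - 4)*(o + 2)*(o - 1)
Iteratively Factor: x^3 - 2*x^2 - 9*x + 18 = (x + 3)*(x^2 - 5*x + 6) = (x - 2)*(x + 3)*(x - 3)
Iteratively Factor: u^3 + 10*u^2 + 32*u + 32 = (u + 4)*(u^2 + 6*u + 8) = (u + 4)^2*(u + 2)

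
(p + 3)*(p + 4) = p^2 + 7*p + 12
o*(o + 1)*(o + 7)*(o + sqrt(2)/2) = o^4 + sqrt(2)*o^3/2 + 8*o^3 + 4*sqrt(2)*o^2 + 7*o^2 + 7*sqrt(2)*o/2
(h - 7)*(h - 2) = h^2 - 9*h + 14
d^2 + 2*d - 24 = (d - 4)*(d + 6)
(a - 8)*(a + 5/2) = a^2 - 11*a/2 - 20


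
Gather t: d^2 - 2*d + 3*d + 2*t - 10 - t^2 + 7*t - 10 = d^2 + d - t^2 + 9*t - 20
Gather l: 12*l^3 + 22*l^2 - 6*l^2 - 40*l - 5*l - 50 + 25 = 12*l^3 + 16*l^2 - 45*l - 25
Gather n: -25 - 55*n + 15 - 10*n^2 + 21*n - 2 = -10*n^2 - 34*n - 12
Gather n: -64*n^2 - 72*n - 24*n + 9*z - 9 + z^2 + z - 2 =-64*n^2 - 96*n + z^2 + 10*z - 11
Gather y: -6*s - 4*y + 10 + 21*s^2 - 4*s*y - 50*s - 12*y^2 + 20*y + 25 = 21*s^2 - 56*s - 12*y^2 + y*(16 - 4*s) + 35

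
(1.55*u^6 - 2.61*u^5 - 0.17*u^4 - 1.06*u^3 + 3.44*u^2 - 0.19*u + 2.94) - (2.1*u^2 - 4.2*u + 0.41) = 1.55*u^6 - 2.61*u^5 - 0.17*u^4 - 1.06*u^3 + 1.34*u^2 + 4.01*u + 2.53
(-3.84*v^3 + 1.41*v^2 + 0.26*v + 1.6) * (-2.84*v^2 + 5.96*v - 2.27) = 10.9056*v^5 - 26.8908*v^4 + 16.382*v^3 - 6.1951*v^2 + 8.9458*v - 3.632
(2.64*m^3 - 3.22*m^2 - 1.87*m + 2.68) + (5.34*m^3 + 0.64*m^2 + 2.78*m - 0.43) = 7.98*m^3 - 2.58*m^2 + 0.91*m + 2.25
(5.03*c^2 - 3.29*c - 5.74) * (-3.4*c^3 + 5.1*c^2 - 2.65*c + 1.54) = -17.102*c^5 + 36.839*c^4 - 10.5925*c^3 - 12.8093*c^2 + 10.1444*c - 8.8396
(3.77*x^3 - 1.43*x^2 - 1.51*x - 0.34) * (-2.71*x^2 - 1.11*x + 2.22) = -10.2167*x^5 - 0.309400000000001*x^4 + 14.0488*x^3 - 0.5771*x^2 - 2.9748*x - 0.7548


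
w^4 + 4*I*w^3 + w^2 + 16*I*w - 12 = (w - 2*I)*(w + I)*(w + 2*I)*(w + 3*I)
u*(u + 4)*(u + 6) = u^3 + 10*u^2 + 24*u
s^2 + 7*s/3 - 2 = (s - 2/3)*(s + 3)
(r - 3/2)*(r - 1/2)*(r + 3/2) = r^3 - r^2/2 - 9*r/4 + 9/8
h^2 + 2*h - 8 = (h - 2)*(h + 4)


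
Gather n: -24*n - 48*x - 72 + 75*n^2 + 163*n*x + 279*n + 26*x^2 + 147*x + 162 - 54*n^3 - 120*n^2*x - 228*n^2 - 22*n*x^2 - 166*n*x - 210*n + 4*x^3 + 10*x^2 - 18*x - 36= -54*n^3 + n^2*(-120*x - 153) + n*(-22*x^2 - 3*x + 45) + 4*x^3 + 36*x^2 + 81*x + 54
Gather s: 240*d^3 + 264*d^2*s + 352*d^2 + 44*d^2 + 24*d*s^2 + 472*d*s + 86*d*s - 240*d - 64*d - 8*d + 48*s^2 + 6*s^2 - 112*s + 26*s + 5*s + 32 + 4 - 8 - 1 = 240*d^3 + 396*d^2 - 312*d + s^2*(24*d + 54) + s*(264*d^2 + 558*d - 81) + 27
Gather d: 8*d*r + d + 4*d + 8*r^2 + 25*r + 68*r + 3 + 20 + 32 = d*(8*r + 5) + 8*r^2 + 93*r + 55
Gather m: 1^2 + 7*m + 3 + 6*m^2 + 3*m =6*m^2 + 10*m + 4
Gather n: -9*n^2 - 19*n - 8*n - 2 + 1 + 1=-9*n^2 - 27*n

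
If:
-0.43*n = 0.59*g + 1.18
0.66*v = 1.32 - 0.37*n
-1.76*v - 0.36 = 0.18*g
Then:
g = -4.29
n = 3.15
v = 0.23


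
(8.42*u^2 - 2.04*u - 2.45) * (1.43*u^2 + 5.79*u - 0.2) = 12.0406*u^4 + 45.8346*u^3 - 16.9991*u^2 - 13.7775*u + 0.49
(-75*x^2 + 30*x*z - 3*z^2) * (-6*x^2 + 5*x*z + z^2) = 450*x^4 - 555*x^3*z + 93*x^2*z^2 + 15*x*z^3 - 3*z^4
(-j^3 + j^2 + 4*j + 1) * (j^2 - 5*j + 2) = -j^5 + 6*j^4 - 3*j^3 - 17*j^2 + 3*j + 2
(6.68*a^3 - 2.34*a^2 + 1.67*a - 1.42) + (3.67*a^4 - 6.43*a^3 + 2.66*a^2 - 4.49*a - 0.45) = 3.67*a^4 + 0.25*a^3 + 0.32*a^2 - 2.82*a - 1.87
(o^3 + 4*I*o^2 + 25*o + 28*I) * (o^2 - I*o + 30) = o^5 + 3*I*o^4 + 59*o^3 + 123*I*o^2 + 778*o + 840*I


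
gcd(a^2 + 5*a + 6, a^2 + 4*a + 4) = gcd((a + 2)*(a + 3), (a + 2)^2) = a + 2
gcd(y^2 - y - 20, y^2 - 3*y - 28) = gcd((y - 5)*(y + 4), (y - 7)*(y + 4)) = y + 4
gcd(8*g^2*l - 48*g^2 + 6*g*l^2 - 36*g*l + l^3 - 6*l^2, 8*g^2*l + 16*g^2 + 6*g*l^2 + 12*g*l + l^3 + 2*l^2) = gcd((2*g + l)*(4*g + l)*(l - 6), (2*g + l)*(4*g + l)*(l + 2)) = 8*g^2 + 6*g*l + l^2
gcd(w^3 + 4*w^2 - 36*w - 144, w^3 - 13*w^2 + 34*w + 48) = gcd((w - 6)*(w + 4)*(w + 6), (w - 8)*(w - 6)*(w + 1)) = w - 6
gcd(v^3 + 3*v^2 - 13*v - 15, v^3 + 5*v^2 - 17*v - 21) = v^2 - 2*v - 3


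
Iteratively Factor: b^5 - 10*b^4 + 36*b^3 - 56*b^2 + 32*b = (b)*(b^4 - 10*b^3 + 36*b^2 - 56*b + 32) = b*(b - 2)*(b^3 - 8*b^2 + 20*b - 16) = b*(b - 2)^2*(b^2 - 6*b + 8) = b*(b - 2)^3*(b - 4)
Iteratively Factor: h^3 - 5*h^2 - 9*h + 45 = (h - 3)*(h^2 - 2*h - 15) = (h - 5)*(h - 3)*(h + 3)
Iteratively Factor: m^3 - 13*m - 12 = (m - 4)*(m^2 + 4*m + 3) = (m - 4)*(m + 3)*(m + 1)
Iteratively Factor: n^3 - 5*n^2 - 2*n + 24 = (n - 3)*(n^2 - 2*n - 8) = (n - 3)*(n + 2)*(n - 4)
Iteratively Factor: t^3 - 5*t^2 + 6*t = (t)*(t^2 - 5*t + 6) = t*(t - 3)*(t - 2)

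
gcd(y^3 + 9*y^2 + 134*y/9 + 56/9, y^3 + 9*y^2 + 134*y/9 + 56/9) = y^3 + 9*y^2 + 134*y/9 + 56/9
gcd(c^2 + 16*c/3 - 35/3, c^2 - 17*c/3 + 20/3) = c - 5/3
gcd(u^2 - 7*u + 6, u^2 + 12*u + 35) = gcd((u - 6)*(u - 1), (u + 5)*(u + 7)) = 1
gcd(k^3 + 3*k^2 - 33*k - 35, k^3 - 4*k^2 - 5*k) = k^2 - 4*k - 5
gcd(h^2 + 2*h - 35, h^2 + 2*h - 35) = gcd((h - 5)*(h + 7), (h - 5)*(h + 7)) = h^2 + 2*h - 35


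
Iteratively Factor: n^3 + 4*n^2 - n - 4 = (n + 1)*(n^2 + 3*n - 4) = (n - 1)*(n + 1)*(n + 4)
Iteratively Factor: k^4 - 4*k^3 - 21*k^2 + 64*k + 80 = (k + 4)*(k^3 - 8*k^2 + 11*k + 20) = (k + 1)*(k + 4)*(k^2 - 9*k + 20) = (k - 5)*(k + 1)*(k + 4)*(k - 4)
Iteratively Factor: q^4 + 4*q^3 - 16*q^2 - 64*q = (q + 4)*(q^3 - 16*q) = (q - 4)*(q + 4)*(q^2 + 4*q) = (q - 4)*(q + 4)^2*(q)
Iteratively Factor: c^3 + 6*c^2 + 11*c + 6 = (c + 2)*(c^2 + 4*c + 3) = (c + 1)*(c + 2)*(c + 3)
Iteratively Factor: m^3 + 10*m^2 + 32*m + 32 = (m + 2)*(m^2 + 8*m + 16) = (m + 2)*(m + 4)*(m + 4)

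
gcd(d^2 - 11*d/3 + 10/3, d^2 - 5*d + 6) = d - 2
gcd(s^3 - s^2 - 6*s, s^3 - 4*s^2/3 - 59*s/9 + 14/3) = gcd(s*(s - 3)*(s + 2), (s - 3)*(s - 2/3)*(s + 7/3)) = s - 3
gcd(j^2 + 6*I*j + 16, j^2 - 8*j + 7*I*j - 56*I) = 1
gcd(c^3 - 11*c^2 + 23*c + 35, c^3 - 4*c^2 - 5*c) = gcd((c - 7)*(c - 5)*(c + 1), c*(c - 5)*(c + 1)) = c^2 - 4*c - 5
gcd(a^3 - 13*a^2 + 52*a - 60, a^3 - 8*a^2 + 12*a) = a^2 - 8*a + 12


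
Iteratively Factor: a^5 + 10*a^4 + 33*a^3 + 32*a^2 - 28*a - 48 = (a + 2)*(a^4 + 8*a^3 + 17*a^2 - 2*a - 24) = (a - 1)*(a + 2)*(a^3 + 9*a^2 + 26*a + 24) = (a - 1)*(a + 2)^2*(a^2 + 7*a + 12) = (a - 1)*(a + 2)^2*(a + 3)*(a + 4)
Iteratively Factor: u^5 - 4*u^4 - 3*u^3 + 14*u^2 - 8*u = (u - 1)*(u^4 - 3*u^3 - 6*u^2 + 8*u) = u*(u - 1)*(u^3 - 3*u^2 - 6*u + 8) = u*(u - 1)^2*(u^2 - 2*u - 8) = u*(u - 4)*(u - 1)^2*(u + 2)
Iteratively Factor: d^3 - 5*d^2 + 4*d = (d - 4)*(d^2 - d) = (d - 4)*(d - 1)*(d)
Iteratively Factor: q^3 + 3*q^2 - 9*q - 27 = (q + 3)*(q^2 - 9) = (q - 3)*(q + 3)*(q + 3)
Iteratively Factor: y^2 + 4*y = (y + 4)*(y)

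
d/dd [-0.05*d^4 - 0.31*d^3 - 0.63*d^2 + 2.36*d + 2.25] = -0.2*d^3 - 0.93*d^2 - 1.26*d + 2.36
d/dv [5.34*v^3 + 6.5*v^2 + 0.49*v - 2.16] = 16.02*v^2 + 13.0*v + 0.49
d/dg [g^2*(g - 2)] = g*(3*g - 4)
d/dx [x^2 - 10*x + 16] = 2*x - 10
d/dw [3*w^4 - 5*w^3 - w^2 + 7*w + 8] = 12*w^3 - 15*w^2 - 2*w + 7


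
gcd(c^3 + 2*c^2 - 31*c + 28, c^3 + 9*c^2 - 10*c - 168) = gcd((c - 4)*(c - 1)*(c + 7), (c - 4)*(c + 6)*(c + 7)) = c^2 + 3*c - 28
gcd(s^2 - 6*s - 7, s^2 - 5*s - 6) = s + 1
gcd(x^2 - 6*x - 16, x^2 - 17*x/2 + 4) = x - 8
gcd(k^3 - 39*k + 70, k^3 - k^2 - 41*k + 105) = k^2 + 2*k - 35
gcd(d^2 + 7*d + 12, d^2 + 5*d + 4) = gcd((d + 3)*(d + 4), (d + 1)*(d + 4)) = d + 4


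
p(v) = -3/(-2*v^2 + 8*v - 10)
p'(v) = -3*(4*v - 8)/(-2*v^2 + 8*v - 10)^2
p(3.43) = 0.49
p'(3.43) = -0.46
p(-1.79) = 0.10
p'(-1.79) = 0.05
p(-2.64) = 0.07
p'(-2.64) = 0.03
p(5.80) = 0.10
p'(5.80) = -0.05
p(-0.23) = 0.25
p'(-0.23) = 0.19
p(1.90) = 1.49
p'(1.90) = 0.29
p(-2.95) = 0.06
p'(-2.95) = 0.02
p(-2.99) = 0.06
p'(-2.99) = 0.02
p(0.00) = 0.30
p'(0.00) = 0.24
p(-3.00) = 0.06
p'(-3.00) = 0.02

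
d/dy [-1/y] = y^(-2)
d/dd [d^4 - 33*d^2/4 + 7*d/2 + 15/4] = 4*d^3 - 33*d/2 + 7/2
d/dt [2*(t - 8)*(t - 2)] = 4*t - 20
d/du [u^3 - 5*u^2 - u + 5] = 3*u^2 - 10*u - 1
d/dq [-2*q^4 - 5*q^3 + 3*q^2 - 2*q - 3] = -8*q^3 - 15*q^2 + 6*q - 2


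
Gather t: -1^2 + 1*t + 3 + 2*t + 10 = 3*t + 12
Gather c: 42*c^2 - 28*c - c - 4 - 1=42*c^2 - 29*c - 5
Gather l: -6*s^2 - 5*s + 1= -6*s^2 - 5*s + 1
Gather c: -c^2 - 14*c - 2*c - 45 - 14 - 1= -c^2 - 16*c - 60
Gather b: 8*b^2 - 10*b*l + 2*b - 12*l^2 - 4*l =8*b^2 + b*(2 - 10*l) - 12*l^2 - 4*l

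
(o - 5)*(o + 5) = o^2 - 25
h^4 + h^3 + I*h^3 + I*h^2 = h^2*(h + 1)*(h + I)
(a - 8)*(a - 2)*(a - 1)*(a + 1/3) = a^4 - 32*a^3/3 + 67*a^2/3 - 22*a/3 - 16/3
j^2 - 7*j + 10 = (j - 5)*(j - 2)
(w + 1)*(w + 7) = w^2 + 8*w + 7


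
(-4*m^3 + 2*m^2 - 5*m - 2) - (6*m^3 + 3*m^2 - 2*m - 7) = -10*m^3 - m^2 - 3*m + 5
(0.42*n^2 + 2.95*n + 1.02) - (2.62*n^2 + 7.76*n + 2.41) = -2.2*n^2 - 4.81*n - 1.39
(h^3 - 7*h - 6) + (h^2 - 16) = h^3 + h^2 - 7*h - 22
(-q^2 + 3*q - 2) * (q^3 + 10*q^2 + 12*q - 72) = -q^5 - 7*q^4 + 16*q^3 + 88*q^2 - 240*q + 144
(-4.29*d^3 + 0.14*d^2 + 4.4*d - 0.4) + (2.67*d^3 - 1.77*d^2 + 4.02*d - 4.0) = -1.62*d^3 - 1.63*d^2 + 8.42*d - 4.4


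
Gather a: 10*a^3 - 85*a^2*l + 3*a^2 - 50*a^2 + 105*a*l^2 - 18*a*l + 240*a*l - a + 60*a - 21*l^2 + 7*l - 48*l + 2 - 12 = 10*a^3 + a^2*(-85*l - 47) + a*(105*l^2 + 222*l + 59) - 21*l^2 - 41*l - 10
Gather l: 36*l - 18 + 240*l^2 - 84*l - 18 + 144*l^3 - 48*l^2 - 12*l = 144*l^3 + 192*l^2 - 60*l - 36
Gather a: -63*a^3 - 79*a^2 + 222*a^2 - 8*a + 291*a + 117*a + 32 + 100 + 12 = -63*a^3 + 143*a^2 + 400*a + 144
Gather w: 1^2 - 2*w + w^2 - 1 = w^2 - 2*w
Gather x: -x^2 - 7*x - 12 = -x^2 - 7*x - 12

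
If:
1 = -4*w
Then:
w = -1/4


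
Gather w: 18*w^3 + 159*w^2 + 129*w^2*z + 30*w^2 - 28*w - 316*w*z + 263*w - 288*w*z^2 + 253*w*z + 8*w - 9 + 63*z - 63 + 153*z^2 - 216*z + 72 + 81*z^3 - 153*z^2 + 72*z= 18*w^3 + w^2*(129*z + 189) + w*(-288*z^2 - 63*z + 243) + 81*z^3 - 81*z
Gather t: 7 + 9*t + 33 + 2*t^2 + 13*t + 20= 2*t^2 + 22*t + 60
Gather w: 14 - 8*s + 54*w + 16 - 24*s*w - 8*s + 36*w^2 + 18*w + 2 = -16*s + 36*w^2 + w*(72 - 24*s) + 32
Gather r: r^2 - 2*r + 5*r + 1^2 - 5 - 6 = r^2 + 3*r - 10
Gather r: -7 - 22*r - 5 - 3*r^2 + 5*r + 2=-3*r^2 - 17*r - 10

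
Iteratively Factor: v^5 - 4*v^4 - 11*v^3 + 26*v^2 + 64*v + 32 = (v - 4)*(v^4 - 11*v^2 - 18*v - 8) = (v - 4)^2*(v^3 + 4*v^2 + 5*v + 2) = (v - 4)^2*(v + 1)*(v^2 + 3*v + 2) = (v - 4)^2*(v + 1)*(v + 2)*(v + 1)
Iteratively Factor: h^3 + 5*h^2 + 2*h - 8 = (h - 1)*(h^2 + 6*h + 8) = (h - 1)*(h + 4)*(h + 2)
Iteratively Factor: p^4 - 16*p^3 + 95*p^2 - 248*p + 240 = (p - 3)*(p^3 - 13*p^2 + 56*p - 80) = (p - 5)*(p - 3)*(p^2 - 8*p + 16) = (p - 5)*(p - 4)*(p - 3)*(p - 4)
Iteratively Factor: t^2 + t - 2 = (t - 1)*(t + 2)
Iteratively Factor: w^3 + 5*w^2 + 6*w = (w)*(w^2 + 5*w + 6) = w*(w + 3)*(w + 2)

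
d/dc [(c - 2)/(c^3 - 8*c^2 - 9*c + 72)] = (c^3 - 8*c^2 - 9*c + (c - 2)*(-3*c^2 + 16*c + 9) + 72)/(c^3 - 8*c^2 - 9*c + 72)^2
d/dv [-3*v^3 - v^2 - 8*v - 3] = -9*v^2 - 2*v - 8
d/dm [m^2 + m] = 2*m + 1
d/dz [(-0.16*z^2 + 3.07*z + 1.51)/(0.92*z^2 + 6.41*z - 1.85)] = (-3.85*z^2 - 2.1864*z - 15.3586)/(0.8464*z^4 + 11.7944*z^3 + 37.6841*z^2 - 23.717*z + 3.4225)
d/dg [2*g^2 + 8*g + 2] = 4*g + 8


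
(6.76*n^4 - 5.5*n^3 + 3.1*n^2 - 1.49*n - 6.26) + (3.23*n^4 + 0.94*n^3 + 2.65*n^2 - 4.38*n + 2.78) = 9.99*n^4 - 4.56*n^3 + 5.75*n^2 - 5.87*n - 3.48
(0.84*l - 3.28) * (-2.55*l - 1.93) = -2.142*l^2 + 6.7428*l + 6.3304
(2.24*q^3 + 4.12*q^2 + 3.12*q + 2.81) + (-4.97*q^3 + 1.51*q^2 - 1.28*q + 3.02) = -2.73*q^3 + 5.63*q^2 + 1.84*q + 5.83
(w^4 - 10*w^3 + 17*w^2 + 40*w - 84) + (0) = w^4 - 10*w^3 + 17*w^2 + 40*w - 84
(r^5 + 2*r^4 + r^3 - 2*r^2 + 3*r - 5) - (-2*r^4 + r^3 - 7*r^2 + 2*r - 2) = r^5 + 4*r^4 + 5*r^2 + r - 3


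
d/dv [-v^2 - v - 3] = -2*v - 1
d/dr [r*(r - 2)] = 2*r - 2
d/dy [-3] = 0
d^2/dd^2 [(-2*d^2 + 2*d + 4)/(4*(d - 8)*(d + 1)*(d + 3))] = (-d^3 + 6*d^2 - 102*d + 218)/(d^6 - 15*d^5 + 3*d^4 + 595*d^3 - 72*d^2 - 8640*d - 13824)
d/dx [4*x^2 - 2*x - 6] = 8*x - 2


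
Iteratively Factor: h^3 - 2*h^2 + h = (h)*(h^2 - 2*h + 1) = h*(h - 1)*(h - 1)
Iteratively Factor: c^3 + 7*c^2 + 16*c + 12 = (c + 3)*(c^2 + 4*c + 4) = (c + 2)*(c + 3)*(c + 2)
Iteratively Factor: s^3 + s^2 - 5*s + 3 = (s - 1)*(s^2 + 2*s - 3) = (s - 1)^2*(s + 3)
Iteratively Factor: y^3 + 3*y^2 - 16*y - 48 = (y - 4)*(y^2 + 7*y + 12) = (y - 4)*(y + 3)*(y + 4)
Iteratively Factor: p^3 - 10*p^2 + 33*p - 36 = (p - 3)*(p^2 - 7*p + 12) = (p - 4)*(p - 3)*(p - 3)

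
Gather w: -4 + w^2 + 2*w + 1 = w^2 + 2*w - 3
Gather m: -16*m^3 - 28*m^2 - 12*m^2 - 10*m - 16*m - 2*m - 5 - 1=-16*m^3 - 40*m^2 - 28*m - 6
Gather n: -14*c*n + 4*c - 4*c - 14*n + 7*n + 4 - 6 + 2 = n*(-14*c - 7)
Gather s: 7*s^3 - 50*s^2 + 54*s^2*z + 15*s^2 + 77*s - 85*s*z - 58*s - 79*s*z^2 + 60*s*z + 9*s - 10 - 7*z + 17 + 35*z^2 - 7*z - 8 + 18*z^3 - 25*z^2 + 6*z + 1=7*s^3 + s^2*(54*z - 35) + s*(-79*z^2 - 25*z + 28) + 18*z^3 + 10*z^2 - 8*z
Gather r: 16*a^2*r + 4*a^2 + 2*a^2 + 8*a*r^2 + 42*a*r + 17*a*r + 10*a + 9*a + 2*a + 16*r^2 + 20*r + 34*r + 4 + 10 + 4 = 6*a^2 + 21*a + r^2*(8*a + 16) + r*(16*a^2 + 59*a + 54) + 18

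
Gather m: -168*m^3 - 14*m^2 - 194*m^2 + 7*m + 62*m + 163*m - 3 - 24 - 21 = -168*m^3 - 208*m^2 + 232*m - 48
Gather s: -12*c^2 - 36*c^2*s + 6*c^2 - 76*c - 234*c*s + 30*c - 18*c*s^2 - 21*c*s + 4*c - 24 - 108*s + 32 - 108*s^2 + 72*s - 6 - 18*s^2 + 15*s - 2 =-6*c^2 - 42*c + s^2*(-18*c - 126) + s*(-36*c^2 - 255*c - 21)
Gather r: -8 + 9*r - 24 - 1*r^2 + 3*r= -r^2 + 12*r - 32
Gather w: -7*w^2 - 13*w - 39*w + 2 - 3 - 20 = -7*w^2 - 52*w - 21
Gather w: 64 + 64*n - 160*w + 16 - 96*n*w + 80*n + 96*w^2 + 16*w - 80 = 144*n + 96*w^2 + w*(-96*n - 144)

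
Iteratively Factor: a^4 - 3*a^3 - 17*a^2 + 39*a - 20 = (a - 1)*(a^3 - 2*a^2 - 19*a + 20) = (a - 5)*(a - 1)*(a^2 + 3*a - 4) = (a - 5)*(a - 1)*(a + 4)*(a - 1)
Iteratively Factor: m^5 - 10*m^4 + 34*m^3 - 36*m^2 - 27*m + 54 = (m + 1)*(m^4 - 11*m^3 + 45*m^2 - 81*m + 54) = (m - 3)*(m + 1)*(m^3 - 8*m^2 + 21*m - 18) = (m - 3)^2*(m + 1)*(m^2 - 5*m + 6) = (m - 3)^3*(m + 1)*(m - 2)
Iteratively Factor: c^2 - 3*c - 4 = (c - 4)*(c + 1)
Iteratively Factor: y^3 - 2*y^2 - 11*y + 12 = (y + 3)*(y^2 - 5*y + 4) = (y - 1)*(y + 3)*(y - 4)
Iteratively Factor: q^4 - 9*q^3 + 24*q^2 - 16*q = (q - 1)*(q^3 - 8*q^2 + 16*q) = q*(q - 1)*(q^2 - 8*q + 16) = q*(q - 4)*(q - 1)*(q - 4)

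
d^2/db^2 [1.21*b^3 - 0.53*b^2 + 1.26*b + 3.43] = 7.26*b - 1.06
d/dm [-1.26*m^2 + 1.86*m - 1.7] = 1.86 - 2.52*m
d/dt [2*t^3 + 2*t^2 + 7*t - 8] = 6*t^2 + 4*t + 7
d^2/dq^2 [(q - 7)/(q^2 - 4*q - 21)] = 2/(q^3 + 9*q^2 + 27*q + 27)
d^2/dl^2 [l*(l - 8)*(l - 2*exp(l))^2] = -4*l^3*exp(l) + 16*l^2*exp(2*l) + 8*l^2*exp(l) + 12*l^2 - 96*l*exp(2*l) + 104*l*exp(l) - 48*l - 120*exp(2*l) + 64*exp(l)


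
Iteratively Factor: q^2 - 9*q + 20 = (q - 5)*(q - 4)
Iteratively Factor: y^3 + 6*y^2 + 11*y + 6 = (y + 3)*(y^2 + 3*y + 2) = (y + 1)*(y + 3)*(y + 2)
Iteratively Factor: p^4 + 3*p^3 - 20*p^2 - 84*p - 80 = (p + 2)*(p^3 + p^2 - 22*p - 40) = (p - 5)*(p + 2)*(p^2 + 6*p + 8) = (p - 5)*(p + 2)^2*(p + 4)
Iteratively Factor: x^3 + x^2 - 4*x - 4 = (x + 1)*(x^2 - 4) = (x - 2)*(x + 1)*(x + 2)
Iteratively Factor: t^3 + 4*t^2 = (t + 4)*(t^2) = t*(t + 4)*(t)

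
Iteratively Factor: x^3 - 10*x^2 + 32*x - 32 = (x - 4)*(x^2 - 6*x + 8) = (x - 4)*(x - 2)*(x - 4)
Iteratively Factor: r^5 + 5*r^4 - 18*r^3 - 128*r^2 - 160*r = (r + 4)*(r^4 + r^3 - 22*r^2 - 40*r) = r*(r + 4)*(r^3 + r^2 - 22*r - 40) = r*(r + 4)^2*(r^2 - 3*r - 10) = r*(r - 5)*(r + 4)^2*(r + 2)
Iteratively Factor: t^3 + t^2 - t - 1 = (t + 1)*(t^2 - 1) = (t + 1)^2*(t - 1)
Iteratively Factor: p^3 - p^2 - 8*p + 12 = (p - 2)*(p^2 + p - 6) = (p - 2)^2*(p + 3)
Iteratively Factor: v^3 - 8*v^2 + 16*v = (v - 4)*(v^2 - 4*v) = v*(v - 4)*(v - 4)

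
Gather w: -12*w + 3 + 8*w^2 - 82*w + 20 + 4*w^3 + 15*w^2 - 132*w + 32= 4*w^3 + 23*w^2 - 226*w + 55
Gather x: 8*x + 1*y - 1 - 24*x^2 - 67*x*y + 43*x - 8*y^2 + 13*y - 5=-24*x^2 + x*(51 - 67*y) - 8*y^2 + 14*y - 6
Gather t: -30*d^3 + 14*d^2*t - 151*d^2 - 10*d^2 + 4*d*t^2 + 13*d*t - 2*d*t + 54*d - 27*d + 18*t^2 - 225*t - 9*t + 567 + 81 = -30*d^3 - 161*d^2 + 27*d + t^2*(4*d + 18) + t*(14*d^2 + 11*d - 234) + 648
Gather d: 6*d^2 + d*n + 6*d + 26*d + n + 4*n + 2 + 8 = 6*d^2 + d*(n + 32) + 5*n + 10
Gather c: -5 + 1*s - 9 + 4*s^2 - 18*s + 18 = 4*s^2 - 17*s + 4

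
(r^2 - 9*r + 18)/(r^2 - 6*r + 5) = (r^2 - 9*r + 18)/(r^2 - 6*r + 5)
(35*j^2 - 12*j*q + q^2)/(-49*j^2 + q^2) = (-5*j + q)/(7*j + q)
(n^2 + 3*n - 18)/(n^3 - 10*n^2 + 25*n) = (n^2 + 3*n - 18)/(n*(n^2 - 10*n + 25))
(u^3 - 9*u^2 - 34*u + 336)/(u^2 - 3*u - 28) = (u^2 - 2*u - 48)/(u + 4)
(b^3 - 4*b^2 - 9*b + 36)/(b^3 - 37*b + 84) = (b + 3)/(b + 7)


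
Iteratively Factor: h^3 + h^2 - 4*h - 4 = (h - 2)*(h^2 + 3*h + 2) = (h - 2)*(h + 2)*(h + 1)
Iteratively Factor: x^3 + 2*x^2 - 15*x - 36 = (x - 4)*(x^2 + 6*x + 9) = (x - 4)*(x + 3)*(x + 3)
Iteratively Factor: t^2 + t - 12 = (t - 3)*(t + 4)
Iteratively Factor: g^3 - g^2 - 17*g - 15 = (g + 3)*(g^2 - 4*g - 5) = (g + 1)*(g + 3)*(g - 5)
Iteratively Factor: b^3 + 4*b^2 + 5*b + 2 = (b + 2)*(b^2 + 2*b + 1) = (b + 1)*(b + 2)*(b + 1)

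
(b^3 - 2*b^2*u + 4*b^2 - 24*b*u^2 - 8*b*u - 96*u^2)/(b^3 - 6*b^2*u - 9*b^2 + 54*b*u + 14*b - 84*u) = (b^2 + 4*b*u + 4*b + 16*u)/(b^2 - 9*b + 14)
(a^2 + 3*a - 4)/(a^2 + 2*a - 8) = (a - 1)/(a - 2)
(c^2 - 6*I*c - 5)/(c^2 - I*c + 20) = (c - I)/(c + 4*I)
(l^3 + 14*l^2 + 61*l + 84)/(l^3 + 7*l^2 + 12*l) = (l + 7)/l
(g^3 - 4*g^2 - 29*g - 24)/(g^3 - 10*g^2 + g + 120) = (g + 1)/(g - 5)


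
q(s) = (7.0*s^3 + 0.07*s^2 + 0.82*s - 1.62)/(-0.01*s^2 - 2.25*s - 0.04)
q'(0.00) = -2298.62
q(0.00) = 40.50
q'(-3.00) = 18.99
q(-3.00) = -29.07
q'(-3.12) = 19.78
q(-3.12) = -31.40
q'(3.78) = -22.97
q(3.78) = -43.80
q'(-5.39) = 34.79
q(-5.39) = -93.26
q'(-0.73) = 3.16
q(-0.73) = -3.07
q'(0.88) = -6.32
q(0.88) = -1.94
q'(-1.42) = 8.58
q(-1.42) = -7.24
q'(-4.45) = 28.52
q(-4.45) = -63.51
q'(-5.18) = 33.38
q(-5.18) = -86.10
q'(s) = (0.02*s + 2.25)*(7.0*s^3 + 0.07*s^2 + 0.82*s - 1.62)/(-0.01*s^2 - 2.25*s - 0.04)^2 + (21.0*s^2 + 0.14*s + 0.82)/(-0.01*s^2 - 2.25*s - 0.04)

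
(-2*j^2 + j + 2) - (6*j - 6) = -2*j^2 - 5*j + 8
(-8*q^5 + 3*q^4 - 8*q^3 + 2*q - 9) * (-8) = 64*q^5 - 24*q^4 + 64*q^3 - 16*q + 72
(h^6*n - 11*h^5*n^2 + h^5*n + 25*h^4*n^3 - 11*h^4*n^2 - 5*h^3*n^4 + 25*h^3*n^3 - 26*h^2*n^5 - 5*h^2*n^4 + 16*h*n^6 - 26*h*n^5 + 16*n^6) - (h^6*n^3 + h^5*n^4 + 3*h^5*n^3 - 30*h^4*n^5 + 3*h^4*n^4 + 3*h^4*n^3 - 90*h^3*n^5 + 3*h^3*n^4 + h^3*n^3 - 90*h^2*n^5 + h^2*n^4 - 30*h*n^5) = -h^6*n^3 + h^6*n - h^5*n^4 - 3*h^5*n^3 - 11*h^5*n^2 + h^5*n + 30*h^4*n^5 - 3*h^4*n^4 + 22*h^4*n^3 - 11*h^4*n^2 + 90*h^3*n^5 - 8*h^3*n^4 + 24*h^3*n^3 + 64*h^2*n^5 - 6*h^2*n^4 + 16*h*n^6 + 4*h*n^5 + 16*n^6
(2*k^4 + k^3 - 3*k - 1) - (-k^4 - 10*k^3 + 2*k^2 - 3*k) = 3*k^4 + 11*k^3 - 2*k^2 - 1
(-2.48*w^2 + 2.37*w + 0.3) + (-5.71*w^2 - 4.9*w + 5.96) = -8.19*w^2 - 2.53*w + 6.26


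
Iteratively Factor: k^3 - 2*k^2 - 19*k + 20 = (k - 1)*(k^2 - k - 20) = (k - 1)*(k + 4)*(k - 5)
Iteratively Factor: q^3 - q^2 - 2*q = (q - 2)*(q^2 + q) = (q - 2)*(q + 1)*(q)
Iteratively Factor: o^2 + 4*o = (o + 4)*(o)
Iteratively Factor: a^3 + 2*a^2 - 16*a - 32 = (a + 4)*(a^2 - 2*a - 8) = (a + 2)*(a + 4)*(a - 4)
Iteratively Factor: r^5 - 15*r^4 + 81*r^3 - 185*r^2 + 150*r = (r - 5)*(r^4 - 10*r^3 + 31*r^2 - 30*r) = (r - 5)*(r - 3)*(r^3 - 7*r^2 + 10*r) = r*(r - 5)*(r - 3)*(r^2 - 7*r + 10) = r*(r - 5)*(r - 3)*(r - 2)*(r - 5)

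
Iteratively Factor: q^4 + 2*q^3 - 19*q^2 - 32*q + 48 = (q - 4)*(q^3 + 6*q^2 + 5*q - 12) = (q - 4)*(q + 4)*(q^2 + 2*q - 3) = (q - 4)*(q - 1)*(q + 4)*(q + 3)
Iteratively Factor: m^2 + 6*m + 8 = (m + 2)*(m + 4)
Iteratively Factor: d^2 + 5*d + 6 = (d + 3)*(d + 2)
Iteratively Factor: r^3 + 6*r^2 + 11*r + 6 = (r + 3)*(r^2 + 3*r + 2) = (r + 1)*(r + 3)*(r + 2)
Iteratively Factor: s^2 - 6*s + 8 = (s - 4)*(s - 2)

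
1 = 1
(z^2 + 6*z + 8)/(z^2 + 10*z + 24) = (z + 2)/(z + 6)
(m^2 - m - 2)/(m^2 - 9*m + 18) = (m^2 - m - 2)/(m^2 - 9*m + 18)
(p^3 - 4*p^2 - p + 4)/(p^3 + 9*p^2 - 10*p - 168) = (p^2 - 1)/(p^2 + 13*p + 42)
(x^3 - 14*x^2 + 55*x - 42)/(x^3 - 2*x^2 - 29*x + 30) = (x - 7)/(x + 5)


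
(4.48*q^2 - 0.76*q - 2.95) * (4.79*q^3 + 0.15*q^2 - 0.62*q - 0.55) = 21.4592*q^5 - 2.9684*q^4 - 17.0221*q^3 - 2.4353*q^2 + 2.247*q + 1.6225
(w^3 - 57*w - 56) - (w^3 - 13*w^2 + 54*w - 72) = 13*w^2 - 111*w + 16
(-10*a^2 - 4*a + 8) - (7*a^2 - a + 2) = -17*a^2 - 3*a + 6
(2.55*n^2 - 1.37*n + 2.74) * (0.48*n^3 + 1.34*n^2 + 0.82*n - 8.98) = 1.224*n^5 + 2.7594*n^4 + 1.5704*n^3 - 20.3508*n^2 + 14.5494*n - 24.6052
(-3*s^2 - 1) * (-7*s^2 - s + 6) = 21*s^4 + 3*s^3 - 11*s^2 + s - 6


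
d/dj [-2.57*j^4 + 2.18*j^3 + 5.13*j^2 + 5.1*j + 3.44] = -10.28*j^3 + 6.54*j^2 + 10.26*j + 5.1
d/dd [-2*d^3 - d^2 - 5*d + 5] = -6*d^2 - 2*d - 5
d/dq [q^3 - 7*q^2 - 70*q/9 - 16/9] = 3*q^2 - 14*q - 70/9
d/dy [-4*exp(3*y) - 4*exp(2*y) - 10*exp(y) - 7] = (-12*exp(2*y) - 8*exp(y) - 10)*exp(y)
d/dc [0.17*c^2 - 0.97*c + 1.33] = 0.34*c - 0.97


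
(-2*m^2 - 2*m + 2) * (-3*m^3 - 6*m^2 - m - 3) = 6*m^5 + 18*m^4 + 8*m^3 - 4*m^2 + 4*m - 6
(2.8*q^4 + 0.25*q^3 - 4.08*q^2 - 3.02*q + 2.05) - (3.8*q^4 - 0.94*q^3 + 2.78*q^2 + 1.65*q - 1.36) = -1.0*q^4 + 1.19*q^3 - 6.86*q^2 - 4.67*q + 3.41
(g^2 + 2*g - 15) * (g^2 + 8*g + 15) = g^4 + 10*g^3 + 16*g^2 - 90*g - 225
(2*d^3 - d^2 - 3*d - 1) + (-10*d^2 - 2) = 2*d^3 - 11*d^2 - 3*d - 3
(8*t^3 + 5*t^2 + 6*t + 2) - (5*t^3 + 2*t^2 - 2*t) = 3*t^3 + 3*t^2 + 8*t + 2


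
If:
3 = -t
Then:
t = -3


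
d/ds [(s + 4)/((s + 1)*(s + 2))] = (-s^2 - 8*s - 10)/(s^4 + 6*s^3 + 13*s^2 + 12*s + 4)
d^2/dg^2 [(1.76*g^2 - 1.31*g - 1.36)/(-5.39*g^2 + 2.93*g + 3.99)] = (5.6843418860808e-14*g^4 + 20.526198*g^3 + 9.96071999999992*g^2 + 40.169514*g - 4.820866)/(156.590819*g^6 - 255.367959*g^5 - 208.935804*g^4 + 352.923481*g^3 + 154.666764*g^2 - 139.937679*g - 63.521199)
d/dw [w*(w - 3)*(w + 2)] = 3*w^2 - 2*w - 6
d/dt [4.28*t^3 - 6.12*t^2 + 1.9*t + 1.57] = 12.84*t^2 - 12.24*t + 1.9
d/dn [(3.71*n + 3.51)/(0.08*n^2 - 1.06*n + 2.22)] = (-0.2968*n^2 - 0.5616*n + 11.9568)/(0.0064*n^4 - 0.1696*n^3 + 1.4788*n^2 - 4.7064*n + 4.9284)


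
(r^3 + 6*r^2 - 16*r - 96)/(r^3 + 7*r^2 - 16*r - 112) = (r + 6)/(r + 7)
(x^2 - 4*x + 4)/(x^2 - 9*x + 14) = (x - 2)/(x - 7)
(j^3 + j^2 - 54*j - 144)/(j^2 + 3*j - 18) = (j^2 - 5*j - 24)/(j - 3)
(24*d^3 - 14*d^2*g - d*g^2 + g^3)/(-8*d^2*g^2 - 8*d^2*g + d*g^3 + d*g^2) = (-24*d^3 + 14*d^2*g + d*g^2 - g^3)/(d*g*(8*d*g + 8*d - g^2 - g))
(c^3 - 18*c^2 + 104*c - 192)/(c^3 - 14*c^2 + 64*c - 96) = (c - 8)/(c - 4)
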